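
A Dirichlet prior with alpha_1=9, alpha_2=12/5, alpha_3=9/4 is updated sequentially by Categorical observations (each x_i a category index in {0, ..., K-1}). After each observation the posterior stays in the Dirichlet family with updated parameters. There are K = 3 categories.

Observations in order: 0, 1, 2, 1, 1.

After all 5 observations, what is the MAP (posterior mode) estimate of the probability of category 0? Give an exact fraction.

obs 1: x=0 → posterior Dirichlet(10, 12/5, 9/4)
obs 2: x=1 → posterior Dirichlet(10, 17/5, 9/4)
obs 3: x=2 → posterior Dirichlet(10, 17/5, 13/4)
obs 4: x=1 → posterior Dirichlet(10, 22/5, 13/4)
obs 5: x=1 → posterior Dirichlet(10, 27/5, 13/4)

180/313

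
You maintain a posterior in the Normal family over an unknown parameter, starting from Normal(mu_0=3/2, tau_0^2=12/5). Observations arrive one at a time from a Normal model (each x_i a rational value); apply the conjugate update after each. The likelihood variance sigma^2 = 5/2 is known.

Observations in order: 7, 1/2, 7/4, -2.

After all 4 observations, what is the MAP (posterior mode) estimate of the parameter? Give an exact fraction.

obs 1: x=7 → posterior Normal(411/98, 60/49)
obs 2: x=1/2 → posterior Normal(435/146, 60/73)
obs 3: x=7/4 → posterior Normal(519/194, 60/97)
obs 4: x=-2 → posterior Normal(423/242, 60/121)

423/242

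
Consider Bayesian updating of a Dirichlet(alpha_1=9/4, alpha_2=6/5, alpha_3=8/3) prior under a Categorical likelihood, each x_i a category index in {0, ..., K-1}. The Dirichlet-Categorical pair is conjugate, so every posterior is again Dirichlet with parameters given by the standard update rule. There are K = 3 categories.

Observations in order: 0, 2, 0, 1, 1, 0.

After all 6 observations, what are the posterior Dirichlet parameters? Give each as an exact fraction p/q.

obs 1: x=0 → posterior Dirichlet(13/4, 6/5, 8/3)
obs 2: x=2 → posterior Dirichlet(13/4, 6/5, 11/3)
obs 3: x=0 → posterior Dirichlet(17/4, 6/5, 11/3)
obs 4: x=1 → posterior Dirichlet(17/4, 11/5, 11/3)
obs 5: x=1 → posterior Dirichlet(17/4, 16/5, 11/3)
obs 6: x=0 → posterior Dirichlet(21/4, 16/5, 11/3)

alpha_1=21/4, alpha_2=16/5, alpha_3=11/3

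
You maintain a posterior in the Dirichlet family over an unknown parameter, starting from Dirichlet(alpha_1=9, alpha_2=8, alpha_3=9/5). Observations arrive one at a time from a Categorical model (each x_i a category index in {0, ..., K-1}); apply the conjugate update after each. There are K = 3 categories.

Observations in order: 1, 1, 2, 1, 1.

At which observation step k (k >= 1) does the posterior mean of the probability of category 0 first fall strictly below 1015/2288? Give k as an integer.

obs 1: x=1 → posterior Dirichlet(9, 9, 9/5)
obs 2: x=1 → posterior Dirichlet(9, 10, 9/5)
obs 3: x=2 → posterior Dirichlet(9, 10, 14/5)
obs 4: x=1 → posterior Dirichlet(9, 11, 14/5)
obs 5: x=1 → posterior Dirichlet(9, 12, 14/5)

k = 2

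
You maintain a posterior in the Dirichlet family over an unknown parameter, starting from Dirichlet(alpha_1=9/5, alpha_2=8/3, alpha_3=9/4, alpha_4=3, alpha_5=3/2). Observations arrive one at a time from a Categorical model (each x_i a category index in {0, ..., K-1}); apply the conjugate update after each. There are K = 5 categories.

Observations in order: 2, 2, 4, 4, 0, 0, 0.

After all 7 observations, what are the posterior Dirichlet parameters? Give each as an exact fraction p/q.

alpha_1=24/5, alpha_2=8/3, alpha_3=17/4, alpha_4=3, alpha_5=7/2

obs 1: x=2 → posterior Dirichlet(9/5, 8/3, 13/4, 3, 3/2)
obs 2: x=2 → posterior Dirichlet(9/5, 8/3, 17/4, 3, 3/2)
obs 3: x=4 → posterior Dirichlet(9/5, 8/3, 17/4, 3, 5/2)
obs 4: x=4 → posterior Dirichlet(9/5, 8/3, 17/4, 3, 7/2)
obs 5: x=0 → posterior Dirichlet(14/5, 8/3, 17/4, 3, 7/2)
obs 6: x=0 → posterior Dirichlet(19/5, 8/3, 17/4, 3, 7/2)
obs 7: x=0 → posterior Dirichlet(24/5, 8/3, 17/4, 3, 7/2)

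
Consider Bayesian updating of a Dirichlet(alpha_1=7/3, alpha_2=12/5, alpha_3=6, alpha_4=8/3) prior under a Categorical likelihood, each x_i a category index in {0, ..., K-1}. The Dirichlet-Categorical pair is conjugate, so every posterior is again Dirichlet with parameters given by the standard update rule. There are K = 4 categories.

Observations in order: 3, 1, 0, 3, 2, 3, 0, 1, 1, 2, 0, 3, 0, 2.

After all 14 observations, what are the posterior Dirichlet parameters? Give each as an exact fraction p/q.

obs 1: x=3 → posterior Dirichlet(7/3, 12/5, 6, 11/3)
obs 2: x=1 → posterior Dirichlet(7/3, 17/5, 6, 11/3)
obs 3: x=0 → posterior Dirichlet(10/3, 17/5, 6, 11/3)
obs 4: x=3 → posterior Dirichlet(10/3, 17/5, 6, 14/3)
obs 5: x=2 → posterior Dirichlet(10/3, 17/5, 7, 14/3)
obs 6: x=3 → posterior Dirichlet(10/3, 17/5, 7, 17/3)
obs 7: x=0 → posterior Dirichlet(13/3, 17/5, 7, 17/3)
obs 8: x=1 → posterior Dirichlet(13/3, 22/5, 7, 17/3)
obs 9: x=1 → posterior Dirichlet(13/3, 27/5, 7, 17/3)
obs 10: x=2 → posterior Dirichlet(13/3, 27/5, 8, 17/3)
obs 11: x=0 → posterior Dirichlet(16/3, 27/5, 8, 17/3)
obs 12: x=3 → posterior Dirichlet(16/3, 27/5, 8, 20/3)
obs 13: x=0 → posterior Dirichlet(19/3, 27/5, 8, 20/3)
obs 14: x=2 → posterior Dirichlet(19/3, 27/5, 9, 20/3)

alpha_1=19/3, alpha_2=27/5, alpha_3=9, alpha_4=20/3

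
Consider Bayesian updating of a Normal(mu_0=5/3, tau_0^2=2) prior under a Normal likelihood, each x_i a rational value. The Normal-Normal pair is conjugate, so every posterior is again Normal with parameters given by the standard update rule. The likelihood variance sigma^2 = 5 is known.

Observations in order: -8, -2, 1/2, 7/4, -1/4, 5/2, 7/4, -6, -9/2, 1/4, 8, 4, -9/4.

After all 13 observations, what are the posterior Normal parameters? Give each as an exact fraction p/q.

mu_0=-1/186, tau_0^2=10/31

obs 1: x=-8 → posterior Normal(-23/21, 10/7)
obs 2: x=-2 → posterior Normal(-35/27, 10/9)
obs 3: x=1/2 → posterior Normal(-32/33, 10/11)
obs 4: x=7/4 → posterior Normal(-43/78, 10/13)
obs 5: x=-1/4 → posterior Normal(-23/45, 2/3)
obs 6: x=5/2 → posterior Normal(-8/51, 10/17)
obs 7: x=7/4 → posterior Normal(5/114, 10/19)
obs 8: x=-6 → posterior Normal(-67/126, 10/21)
obs 9: x=-9/2 → posterior Normal(-121/138, 10/23)
obs 10: x=1/4 → posterior Normal(-59/75, 2/5)
obs 11: x=8 → posterior Normal(-11/81, 10/27)
obs 12: x=4 → posterior Normal(13/87, 10/29)
obs 13: x=-9/4 → posterior Normal(-1/186, 10/31)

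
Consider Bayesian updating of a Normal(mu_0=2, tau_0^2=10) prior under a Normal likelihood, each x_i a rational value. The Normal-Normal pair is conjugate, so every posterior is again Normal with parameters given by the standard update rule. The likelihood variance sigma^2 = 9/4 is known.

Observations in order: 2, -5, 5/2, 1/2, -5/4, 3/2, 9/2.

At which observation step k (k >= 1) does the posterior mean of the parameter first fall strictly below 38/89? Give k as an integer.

obs 1: x=2 → posterior Normal(2, 90/49)
obs 2: x=-5 → posterior Normal(-102/89, 90/89)
obs 3: x=5/2 → posterior Normal(-2/129, 30/43)
obs 4: x=1/2 → posterior Normal(18/169, 90/169)
obs 5: x=-5/4 → posterior Normal(-32/209, 90/209)
obs 6: x=3/2 → posterior Normal(28/249, 30/83)
obs 7: x=9/2 → posterior Normal(208/289, 90/289)

k = 2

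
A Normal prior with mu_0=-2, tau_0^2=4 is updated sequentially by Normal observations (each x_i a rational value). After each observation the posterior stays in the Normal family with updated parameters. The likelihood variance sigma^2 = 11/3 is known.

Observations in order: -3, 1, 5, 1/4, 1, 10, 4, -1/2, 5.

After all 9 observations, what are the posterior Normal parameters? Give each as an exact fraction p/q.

obs 1: x=-3 → posterior Normal(-58/23, 44/23)
obs 2: x=1 → posterior Normal(-46/35, 44/35)
obs 3: x=5 → posterior Normal(14/47, 44/47)
obs 4: x=1/4 → posterior Normal(17/59, 44/59)
obs 5: x=1 → posterior Normal(29/71, 44/71)
obs 6: x=10 → posterior Normal(149/83, 44/83)
obs 7: x=4 → posterior Normal(197/95, 44/95)
obs 8: x=-1/2 → posterior Normal(191/107, 44/107)
obs 9: x=5 → posterior Normal(251/119, 44/119)

mu_0=251/119, tau_0^2=44/119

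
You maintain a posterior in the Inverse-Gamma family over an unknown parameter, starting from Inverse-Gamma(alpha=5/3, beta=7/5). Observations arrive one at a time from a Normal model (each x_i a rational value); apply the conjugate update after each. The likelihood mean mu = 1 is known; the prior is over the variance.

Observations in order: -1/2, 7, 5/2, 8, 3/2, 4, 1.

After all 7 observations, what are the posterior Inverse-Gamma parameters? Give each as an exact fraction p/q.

alpha=31/6, beta=2031/40

obs 1: x=-1/2 → posterior Inverse-Gamma(13/6, 101/40)
obs 2: x=7 → posterior Inverse-Gamma(8/3, 821/40)
obs 3: x=5/2 → posterior Inverse-Gamma(19/6, 433/20)
obs 4: x=8 → posterior Inverse-Gamma(11/3, 923/20)
obs 5: x=3/2 → posterior Inverse-Gamma(25/6, 1851/40)
obs 6: x=4 → posterior Inverse-Gamma(14/3, 2031/40)
obs 7: x=1 → posterior Inverse-Gamma(31/6, 2031/40)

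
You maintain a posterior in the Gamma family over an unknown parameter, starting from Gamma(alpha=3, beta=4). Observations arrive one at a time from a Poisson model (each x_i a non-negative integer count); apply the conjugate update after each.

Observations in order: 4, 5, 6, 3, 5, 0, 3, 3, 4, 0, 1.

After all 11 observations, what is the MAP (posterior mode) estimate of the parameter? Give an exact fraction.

obs 1: x=4 → posterior Gamma(7, 5)
obs 2: x=5 → posterior Gamma(12, 6)
obs 3: x=6 → posterior Gamma(18, 7)
obs 4: x=3 → posterior Gamma(21, 8)
obs 5: x=5 → posterior Gamma(26, 9)
obs 6: x=0 → posterior Gamma(26, 10)
obs 7: x=3 → posterior Gamma(29, 11)
obs 8: x=3 → posterior Gamma(32, 12)
obs 9: x=4 → posterior Gamma(36, 13)
obs 10: x=0 → posterior Gamma(36, 14)
obs 11: x=1 → posterior Gamma(37, 15)

12/5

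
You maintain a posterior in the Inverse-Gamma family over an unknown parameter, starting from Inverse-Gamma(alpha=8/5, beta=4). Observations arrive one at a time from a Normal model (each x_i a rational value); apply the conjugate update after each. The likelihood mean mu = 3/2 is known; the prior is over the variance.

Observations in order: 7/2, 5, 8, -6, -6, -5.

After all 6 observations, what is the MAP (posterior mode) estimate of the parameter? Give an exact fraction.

4425/224

obs 1: x=7/2 → posterior Inverse-Gamma(21/10, 6)
obs 2: x=5 → posterior Inverse-Gamma(13/5, 97/8)
obs 3: x=8 → posterior Inverse-Gamma(31/10, 133/4)
obs 4: x=-6 → posterior Inverse-Gamma(18/5, 491/8)
obs 5: x=-6 → posterior Inverse-Gamma(41/10, 179/2)
obs 6: x=-5 → posterior Inverse-Gamma(23/5, 885/8)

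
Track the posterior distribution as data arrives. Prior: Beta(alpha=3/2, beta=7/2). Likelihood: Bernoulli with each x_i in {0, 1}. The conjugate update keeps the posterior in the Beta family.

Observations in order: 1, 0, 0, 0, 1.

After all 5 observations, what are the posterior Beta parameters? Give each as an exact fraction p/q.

alpha=7/2, beta=13/2

obs 1: x=1 → posterior Beta(5/2, 7/2)
obs 2: x=0 → posterior Beta(5/2, 9/2)
obs 3: x=0 → posterior Beta(5/2, 11/2)
obs 4: x=0 → posterior Beta(5/2, 13/2)
obs 5: x=1 → posterior Beta(7/2, 13/2)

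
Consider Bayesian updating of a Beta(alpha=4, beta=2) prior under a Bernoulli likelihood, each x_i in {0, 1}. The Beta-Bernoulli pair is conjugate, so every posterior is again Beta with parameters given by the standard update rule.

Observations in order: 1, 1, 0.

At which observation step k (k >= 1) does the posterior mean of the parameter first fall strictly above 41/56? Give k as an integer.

obs 1: x=1 → posterior Beta(5, 2)
obs 2: x=1 → posterior Beta(6, 2)
obs 3: x=0 → posterior Beta(6, 3)

k = 2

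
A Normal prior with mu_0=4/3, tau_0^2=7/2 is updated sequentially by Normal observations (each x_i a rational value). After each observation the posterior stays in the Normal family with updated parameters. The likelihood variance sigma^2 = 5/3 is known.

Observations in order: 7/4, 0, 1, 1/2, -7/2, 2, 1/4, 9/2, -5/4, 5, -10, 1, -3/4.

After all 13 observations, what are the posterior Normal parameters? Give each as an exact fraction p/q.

obs 1: x=7/4 → posterior Normal(601/372, 35/31)
obs 2: x=0 → posterior Normal(601/624, 35/52)
obs 3: x=1 → posterior Normal(853/876, 35/73)
obs 4: x=1/2 → posterior Normal(979/1128, 35/94)
obs 5: x=-7/2 → posterior Normal(97/1380, 7/23)
obs 6: x=2 → posterior Normal(601/1632, 35/136)
obs 7: x=1/4 → posterior Normal(166/471, 35/157)
obs 8: x=9/2 → posterior Normal(899/1068, 35/178)
obs 9: x=-5/4 → posterior Normal(1483/2388, 35/199)
obs 10: x=5 → posterior Normal(2743/2640, 7/44)
obs 11: x=-10 → posterior Normal(223/2892, 35/241)
obs 12: x=1 → posterior Normal(475/3144, 35/262)
obs 13: x=-3/4 → posterior Normal(143/1698, 35/283)

mu_0=143/1698, tau_0^2=35/283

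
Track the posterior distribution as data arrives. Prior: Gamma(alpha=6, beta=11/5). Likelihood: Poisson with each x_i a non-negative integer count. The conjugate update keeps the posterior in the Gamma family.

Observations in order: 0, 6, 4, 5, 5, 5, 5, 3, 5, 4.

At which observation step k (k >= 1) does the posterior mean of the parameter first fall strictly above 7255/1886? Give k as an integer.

k = 7

obs 1: x=0 → posterior Gamma(6, 16/5)
obs 2: x=6 → posterior Gamma(12, 21/5)
obs 3: x=4 → posterior Gamma(16, 26/5)
obs 4: x=5 → posterior Gamma(21, 31/5)
obs 5: x=5 → posterior Gamma(26, 36/5)
obs 6: x=5 → posterior Gamma(31, 41/5)
obs 7: x=5 → posterior Gamma(36, 46/5)
obs 8: x=3 → posterior Gamma(39, 51/5)
obs 9: x=5 → posterior Gamma(44, 56/5)
obs 10: x=4 → posterior Gamma(48, 61/5)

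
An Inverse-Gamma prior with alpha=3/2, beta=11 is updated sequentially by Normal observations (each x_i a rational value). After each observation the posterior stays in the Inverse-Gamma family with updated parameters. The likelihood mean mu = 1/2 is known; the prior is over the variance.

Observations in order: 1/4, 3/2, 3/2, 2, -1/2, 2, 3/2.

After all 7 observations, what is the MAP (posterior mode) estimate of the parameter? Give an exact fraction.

obs 1: x=1/4 → posterior Inverse-Gamma(2, 353/32)
obs 2: x=3/2 → posterior Inverse-Gamma(5/2, 369/32)
obs 3: x=3/2 → posterior Inverse-Gamma(3, 385/32)
obs 4: x=2 → posterior Inverse-Gamma(7/2, 421/32)
obs 5: x=-1/2 → posterior Inverse-Gamma(4, 437/32)
obs 6: x=2 → posterior Inverse-Gamma(9/2, 473/32)
obs 7: x=3/2 → posterior Inverse-Gamma(5, 489/32)

163/64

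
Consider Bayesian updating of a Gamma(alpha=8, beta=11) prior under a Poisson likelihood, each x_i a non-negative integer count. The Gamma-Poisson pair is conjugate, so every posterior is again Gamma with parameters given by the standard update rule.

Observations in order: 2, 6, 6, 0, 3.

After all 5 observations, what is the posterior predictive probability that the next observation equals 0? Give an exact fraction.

1267650600228229401496703205376/5770627412348402378939569991057

obs 1: x=2 → posterior Gamma(10, 12)
obs 2: x=6 → posterior Gamma(16, 13)
obs 3: x=6 → posterior Gamma(22, 14)
obs 4: x=0 → posterior Gamma(22, 15)
obs 5: x=3 → posterior Gamma(25, 16)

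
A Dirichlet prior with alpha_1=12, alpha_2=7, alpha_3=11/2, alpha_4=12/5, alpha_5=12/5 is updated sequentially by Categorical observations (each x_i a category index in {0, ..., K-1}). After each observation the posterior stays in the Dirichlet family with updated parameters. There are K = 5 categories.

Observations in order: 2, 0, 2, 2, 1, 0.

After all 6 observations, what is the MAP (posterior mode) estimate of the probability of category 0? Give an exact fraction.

obs 1: x=2 → posterior Dirichlet(12, 7, 13/2, 12/5, 12/5)
obs 2: x=0 → posterior Dirichlet(13, 7, 13/2, 12/5, 12/5)
obs 3: x=2 → posterior Dirichlet(13, 7, 15/2, 12/5, 12/5)
obs 4: x=2 → posterior Dirichlet(13, 7, 17/2, 12/5, 12/5)
obs 5: x=1 → posterior Dirichlet(13, 8, 17/2, 12/5, 12/5)
obs 6: x=0 → posterior Dirichlet(14, 8, 17/2, 12/5, 12/5)

130/303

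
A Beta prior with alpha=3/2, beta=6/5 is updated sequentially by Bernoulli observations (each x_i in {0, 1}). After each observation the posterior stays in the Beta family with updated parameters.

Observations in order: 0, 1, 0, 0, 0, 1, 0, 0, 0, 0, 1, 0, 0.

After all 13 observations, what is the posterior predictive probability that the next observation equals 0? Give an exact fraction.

obs 1: x=0 → posterior Beta(3/2, 11/5)
obs 2: x=1 → posterior Beta(5/2, 11/5)
obs 3: x=0 → posterior Beta(5/2, 16/5)
obs 4: x=0 → posterior Beta(5/2, 21/5)
obs 5: x=0 → posterior Beta(5/2, 26/5)
obs 6: x=1 → posterior Beta(7/2, 26/5)
obs 7: x=0 → posterior Beta(7/2, 31/5)
obs 8: x=0 → posterior Beta(7/2, 36/5)
obs 9: x=0 → posterior Beta(7/2, 41/5)
obs 10: x=0 → posterior Beta(7/2, 46/5)
obs 11: x=1 → posterior Beta(9/2, 46/5)
obs 12: x=0 → posterior Beta(9/2, 51/5)
obs 13: x=0 → posterior Beta(9/2, 56/5)

112/157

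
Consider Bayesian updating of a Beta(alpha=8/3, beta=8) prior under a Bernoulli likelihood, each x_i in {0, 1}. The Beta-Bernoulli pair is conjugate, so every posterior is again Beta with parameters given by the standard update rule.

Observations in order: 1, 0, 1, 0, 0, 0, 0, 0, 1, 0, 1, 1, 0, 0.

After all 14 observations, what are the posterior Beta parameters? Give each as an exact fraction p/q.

obs 1: x=1 → posterior Beta(11/3, 8)
obs 2: x=0 → posterior Beta(11/3, 9)
obs 3: x=1 → posterior Beta(14/3, 9)
obs 4: x=0 → posterior Beta(14/3, 10)
obs 5: x=0 → posterior Beta(14/3, 11)
obs 6: x=0 → posterior Beta(14/3, 12)
obs 7: x=0 → posterior Beta(14/3, 13)
obs 8: x=0 → posterior Beta(14/3, 14)
obs 9: x=1 → posterior Beta(17/3, 14)
obs 10: x=0 → posterior Beta(17/3, 15)
obs 11: x=1 → posterior Beta(20/3, 15)
obs 12: x=1 → posterior Beta(23/3, 15)
obs 13: x=0 → posterior Beta(23/3, 16)
obs 14: x=0 → posterior Beta(23/3, 17)

alpha=23/3, beta=17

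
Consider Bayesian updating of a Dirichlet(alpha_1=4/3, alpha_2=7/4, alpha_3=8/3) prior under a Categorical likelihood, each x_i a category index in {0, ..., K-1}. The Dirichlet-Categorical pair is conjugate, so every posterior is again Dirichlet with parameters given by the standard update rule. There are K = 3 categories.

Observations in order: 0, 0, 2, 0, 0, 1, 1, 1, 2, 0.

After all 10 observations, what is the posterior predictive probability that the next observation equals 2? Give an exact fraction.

8/27

obs 1: x=0 → posterior Dirichlet(7/3, 7/4, 8/3)
obs 2: x=0 → posterior Dirichlet(10/3, 7/4, 8/3)
obs 3: x=2 → posterior Dirichlet(10/3, 7/4, 11/3)
obs 4: x=0 → posterior Dirichlet(13/3, 7/4, 11/3)
obs 5: x=0 → posterior Dirichlet(16/3, 7/4, 11/3)
obs 6: x=1 → posterior Dirichlet(16/3, 11/4, 11/3)
obs 7: x=1 → posterior Dirichlet(16/3, 15/4, 11/3)
obs 8: x=1 → posterior Dirichlet(16/3, 19/4, 11/3)
obs 9: x=2 → posterior Dirichlet(16/3, 19/4, 14/3)
obs 10: x=0 → posterior Dirichlet(19/3, 19/4, 14/3)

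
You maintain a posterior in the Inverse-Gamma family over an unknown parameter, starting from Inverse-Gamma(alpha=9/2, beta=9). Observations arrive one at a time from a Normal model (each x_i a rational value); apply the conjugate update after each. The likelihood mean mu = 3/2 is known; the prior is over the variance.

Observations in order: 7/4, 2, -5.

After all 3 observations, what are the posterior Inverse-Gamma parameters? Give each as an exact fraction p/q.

obs 1: x=7/4 → posterior Inverse-Gamma(5, 289/32)
obs 2: x=2 → posterior Inverse-Gamma(11/2, 293/32)
obs 3: x=-5 → posterior Inverse-Gamma(6, 969/32)

alpha=6, beta=969/32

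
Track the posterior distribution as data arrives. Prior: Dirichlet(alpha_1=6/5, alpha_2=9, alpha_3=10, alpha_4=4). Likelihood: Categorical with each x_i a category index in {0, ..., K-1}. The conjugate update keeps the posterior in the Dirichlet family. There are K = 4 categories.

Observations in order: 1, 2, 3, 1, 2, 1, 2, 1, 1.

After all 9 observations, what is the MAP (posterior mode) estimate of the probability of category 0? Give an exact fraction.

1/146

obs 1: x=1 → posterior Dirichlet(6/5, 10, 10, 4)
obs 2: x=2 → posterior Dirichlet(6/5, 10, 11, 4)
obs 3: x=3 → posterior Dirichlet(6/5, 10, 11, 5)
obs 4: x=1 → posterior Dirichlet(6/5, 11, 11, 5)
obs 5: x=2 → posterior Dirichlet(6/5, 11, 12, 5)
obs 6: x=1 → posterior Dirichlet(6/5, 12, 12, 5)
obs 7: x=2 → posterior Dirichlet(6/5, 12, 13, 5)
obs 8: x=1 → posterior Dirichlet(6/5, 13, 13, 5)
obs 9: x=1 → posterior Dirichlet(6/5, 14, 13, 5)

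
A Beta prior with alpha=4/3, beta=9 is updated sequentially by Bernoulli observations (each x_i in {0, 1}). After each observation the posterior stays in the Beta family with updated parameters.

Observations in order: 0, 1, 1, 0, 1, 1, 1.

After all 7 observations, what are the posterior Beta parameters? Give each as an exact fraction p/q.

obs 1: x=0 → posterior Beta(4/3, 10)
obs 2: x=1 → posterior Beta(7/3, 10)
obs 3: x=1 → posterior Beta(10/3, 10)
obs 4: x=0 → posterior Beta(10/3, 11)
obs 5: x=1 → posterior Beta(13/3, 11)
obs 6: x=1 → posterior Beta(16/3, 11)
obs 7: x=1 → posterior Beta(19/3, 11)

alpha=19/3, beta=11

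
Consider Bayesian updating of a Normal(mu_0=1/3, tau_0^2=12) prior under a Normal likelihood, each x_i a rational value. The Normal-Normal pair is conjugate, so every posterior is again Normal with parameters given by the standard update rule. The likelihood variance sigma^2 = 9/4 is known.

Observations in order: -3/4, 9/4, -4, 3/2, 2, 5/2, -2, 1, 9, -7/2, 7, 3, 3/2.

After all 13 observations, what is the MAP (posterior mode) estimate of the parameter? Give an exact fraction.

obs 1: x=-3/4 → posterior Normal(-11/19, 36/19)
obs 2: x=9/4 → posterior Normal(5/7, 36/35)
obs 3: x=-4 → posterior Normal(-13/17, 12/17)
obs 4: x=3/2 → posterior Normal(-15/67, 36/67)
obs 5: x=2 → posterior Normal(17/83, 36/83)
obs 6: x=5/2 → posterior Normal(19/33, 4/11)
obs 7: x=-2 → posterior Normal(5/23, 36/115)
obs 8: x=1 → posterior Normal(41/131, 36/131)
obs 9: x=9 → posterior Normal(185/147, 12/49)
obs 10: x=-7/2 → posterior Normal(129/163, 36/163)
obs 11: x=7 → posterior Normal(241/179, 36/179)
obs 12: x=3 → posterior Normal(289/195, 12/65)
obs 13: x=3/2 → posterior Normal(313/211, 36/211)

313/211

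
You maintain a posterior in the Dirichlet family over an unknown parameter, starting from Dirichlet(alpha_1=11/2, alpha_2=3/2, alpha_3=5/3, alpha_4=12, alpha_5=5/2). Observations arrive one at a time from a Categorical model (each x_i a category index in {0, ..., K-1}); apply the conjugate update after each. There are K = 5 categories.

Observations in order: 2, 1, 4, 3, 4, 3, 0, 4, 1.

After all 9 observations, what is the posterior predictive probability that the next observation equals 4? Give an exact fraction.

33/193

obs 1: x=2 → posterior Dirichlet(11/2, 3/2, 8/3, 12, 5/2)
obs 2: x=1 → posterior Dirichlet(11/2, 5/2, 8/3, 12, 5/2)
obs 3: x=4 → posterior Dirichlet(11/2, 5/2, 8/3, 12, 7/2)
obs 4: x=3 → posterior Dirichlet(11/2, 5/2, 8/3, 13, 7/2)
obs 5: x=4 → posterior Dirichlet(11/2, 5/2, 8/3, 13, 9/2)
obs 6: x=3 → posterior Dirichlet(11/2, 5/2, 8/3, 14, 9/2)
obs 7: x=0 → posterior Dirichlet(13/2, 5/2, 8/3, 14, 9/2)
obs 8: x=4 → posterior Dirichlet(13/2, 5/2, 8/3, 14, 11/2)
obs 9: x=1 → posterior Dirichlet(13/2, 7/2, 8/3, 14, 11/2)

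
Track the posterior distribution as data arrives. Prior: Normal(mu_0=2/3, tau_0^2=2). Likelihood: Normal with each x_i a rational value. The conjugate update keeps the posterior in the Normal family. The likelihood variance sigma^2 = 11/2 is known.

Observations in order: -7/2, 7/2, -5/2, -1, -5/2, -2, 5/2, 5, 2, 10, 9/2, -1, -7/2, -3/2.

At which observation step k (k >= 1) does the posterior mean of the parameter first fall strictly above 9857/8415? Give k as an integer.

k = 11

obs 1: x=-7/2 → posterior Normal(-4/9, 22/15)
obs 2: x=7/2 → posterior Normal(22/57, 22/19)
obs 3: x=-5/2 → posterior Normal(-8/69, 22/23)
obs 4: x=-1 → posterior Normal(-20/81, 22/27)
obs 5: x=-5/2 → posterior Normal(-50/93, 22/31)
obs 6: x=-2 → posterior Normal(-74/105, 22/35)
obs 7: x=5/2 → posterior Normal(-44/117, 22/39)
obs 8: x=5 → posterior Normal(16/129, 22/43)
obs 9: x=2 → posterior Normal(40/141, 22/47)
obs 10: x=10 → posterior Normal(160/153, 22/51)
obs 11: x=9/2 → posterior Normal(214/165, 2/5)
obs 12: x=-1 → posterior Normal(202/177, 22/59)
obs 13: x=-7/2 → posterior Normal(160/189, 22/63)
obs 14: x=-3/2 → posterior Normal(142/201, 22/67)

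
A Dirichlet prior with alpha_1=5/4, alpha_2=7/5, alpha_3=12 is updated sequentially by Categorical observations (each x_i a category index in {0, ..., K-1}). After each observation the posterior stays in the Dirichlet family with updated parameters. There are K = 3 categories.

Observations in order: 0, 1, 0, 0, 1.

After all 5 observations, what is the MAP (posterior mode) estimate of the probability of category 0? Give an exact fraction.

obs 1: x=0 → posterior Dirichlet(9/4, 7/5, 12)
obs 2: x=1 → posterior Dirichlet(9/4, 12/5, 12)
obs 3: x=0 → posterior Dirichlet(13/4, 12/5, 12)
obs 4: x=0 → posterior Dirichlet(17/4, 12/5, 12)
obs 5: x=1 → posterior Dirichlet(17/4, 17/5, 12)

65/333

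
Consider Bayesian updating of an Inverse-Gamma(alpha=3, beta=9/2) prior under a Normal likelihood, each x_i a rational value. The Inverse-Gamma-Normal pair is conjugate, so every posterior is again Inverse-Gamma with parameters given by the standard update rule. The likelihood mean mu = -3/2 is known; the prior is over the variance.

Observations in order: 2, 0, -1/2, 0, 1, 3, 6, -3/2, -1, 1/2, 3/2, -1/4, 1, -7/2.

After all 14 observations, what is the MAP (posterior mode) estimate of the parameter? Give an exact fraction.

obs 1: x=2 → posterior Inverse-Gamma(7/2, 85/8)
obs 2: x=0 → posterior Inverse-Gamma(4, 47/4)
obs 3: x=-1/2 → posterior Inverse-Gamma(9/2, 49/4)
obs 4: x=0 → posterior Inverse-Gamma(5, 107/8)
obs 5: x=1 → posterior Inverse-Gamma(11/2, 33/2)
obs 6: x=3 → posterior Inverse-Gamma(6, 213/8)
obs 7: x=6 → posterior Inverse-Gamma(13/2, 219/4)
obs 8: x=-3/2 → posterior Inverse-Gamma(7, 219/4)
obs 9: x=-1 → posterior Inverse-Gamma(15/2, 439/8)
obs 10: x=1/2 → posterior Inverse-Gamma(8, 455/8)
obs 11: x=3/2 → posterior Inverse-Gamma(17/2, 491/8)
obs 12: x=-1/4 → posterior Inverse-Gamma(9, 1989/32)
obs 13: x=1 → posterior Inverse-Gamma(19/2, 2089/32)
obs 14: x=-7/2 → posterior Inverse-Gamma(10, 2153/32)

2153/352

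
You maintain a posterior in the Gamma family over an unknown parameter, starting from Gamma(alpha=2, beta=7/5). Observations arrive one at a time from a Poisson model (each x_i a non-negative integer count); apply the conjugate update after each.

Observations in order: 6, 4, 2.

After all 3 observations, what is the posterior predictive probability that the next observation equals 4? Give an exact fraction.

9254959144223883059200000/58149737003040059690390169

obs 1: x=6 → posterior Gamma(8, 12/5)
obs 2: x=4 → posterior Gamma(12, 17/5)
obs 3: x=2 → posterior Gamma(14, 22/5)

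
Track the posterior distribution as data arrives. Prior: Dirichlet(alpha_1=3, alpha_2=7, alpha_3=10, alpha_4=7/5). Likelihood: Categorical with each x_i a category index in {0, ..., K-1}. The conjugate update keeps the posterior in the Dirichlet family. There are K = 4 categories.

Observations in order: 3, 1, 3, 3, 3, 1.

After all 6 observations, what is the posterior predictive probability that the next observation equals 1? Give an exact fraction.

45/137

obs 1: x=3 → posterior Dirichlet(3, 7, 10, 12/5)
obs 2: x=1 → posterior Dirichlet(3, 8, 10, 12/5)
obs 3: x=3 → posterior Dirichlet(3, 8, 10, 17/5)
obs 4: x=3 → posterior Dirichlet(3, 8, 10, 22/5)
obs 5: x=3 → posterior Dirichlet(3, 8, 10, 27/5)
obs 6: x=1 → posterior Dirichlet(3, 9, 10, 27/5)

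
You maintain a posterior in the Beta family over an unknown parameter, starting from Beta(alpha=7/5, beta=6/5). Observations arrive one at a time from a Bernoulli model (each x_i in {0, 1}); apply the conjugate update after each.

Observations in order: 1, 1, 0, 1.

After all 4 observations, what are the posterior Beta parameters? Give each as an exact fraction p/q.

obs 1: x=1 → posterior Beta(12/5, 6/5)
obs 2: x=1 → posterior Beta(17/5, 6/5)
obs 3: x=0 → posterior Beta(17/5, 11/5)
obs 4: x=1 → posterior Beta(22/5, 11/5)

alpha=22/5, beta=11/5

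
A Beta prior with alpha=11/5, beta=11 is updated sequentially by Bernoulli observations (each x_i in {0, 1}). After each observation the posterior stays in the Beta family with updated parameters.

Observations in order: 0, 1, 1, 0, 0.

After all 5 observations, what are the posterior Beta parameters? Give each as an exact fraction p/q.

obs 1: x=0 → posterior Beta(11/5, 12)
obs 2: x=1 → posterior Beta(16/5, 12)
obs 3: x=1 → posterior Beta(21/5, 12)
obs 4: x=0 → posterior Beta(21/5, 13)
obs 5: x=0 → posterior Beta(21/5, 14)

alpha=21/5, beta=14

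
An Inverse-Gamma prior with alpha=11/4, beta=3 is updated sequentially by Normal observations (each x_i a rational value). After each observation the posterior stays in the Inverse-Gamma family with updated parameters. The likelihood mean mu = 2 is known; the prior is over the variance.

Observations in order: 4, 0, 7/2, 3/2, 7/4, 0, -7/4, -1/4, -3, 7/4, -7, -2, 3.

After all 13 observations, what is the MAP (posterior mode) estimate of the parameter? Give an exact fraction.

651/82

obs 1: x=4 → posterior Inverse-Gamma(13/4, 5)
obs 2: x=0 → posterior Inverse-Gamma(15/4, 7)
obs 3: x=7/2 → posterior Inverse-Gamma(17/4, 65/8)
obs 4: x=3/2 → posterior Inverse-Gamma(19/4, 33/4)
obs 5: x=7/4 → posterior Inverse-Gamma(21/4, 265/32)
obs 6: x=0 → posterior Inverse-Gamma(23/4, 329/32)
obs 7: x=-7/4 → posterior Inverse-Gamma(25/4, 277/16)
obs 8: x=-1/4 → posterior Inverse-Gamma(27/4, 635/32)
obs 9: x=-3 → posterior Inverse-Gamma(29/4, 1035/32)
obs 10: x=7/4 → posterior Inverse-Gamma(31/4, 259/8)
obs 11: x=-7 → posterior Inverse-Gamma(33/4, 583/8)
obs 12: x=-2 → posterior Inverse-Gamma(35/4, 647/8)
obs 13: x=3 → posterior Inverse-Gamma(37/4, 651/8)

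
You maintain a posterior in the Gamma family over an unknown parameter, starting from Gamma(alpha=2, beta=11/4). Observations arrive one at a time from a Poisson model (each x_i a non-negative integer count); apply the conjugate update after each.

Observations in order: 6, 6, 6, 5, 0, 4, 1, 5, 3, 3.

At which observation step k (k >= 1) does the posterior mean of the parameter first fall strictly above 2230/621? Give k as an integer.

obs 1: x=6 → posterior Gamma(8, 15/4)
obs 2: x=6 → posterior Gamma(14, 19/4)
obs 3: x=6 → posterior Gamma(20, 23/4)
obs 4: x=5 → posterior Gamma(25, 27/4)
obs 5: x=0 → posterior Gamma(25, 31/4)
obs 6: x=4 → posterior Gamma(29, 35/4)
obs 7: x=1 → posterior Gamma(30, 39/4)
obs 8: x=5 → posterior Gamma(35, 43/4)
obs 9: x=3 → posterior Gamma(38, 47/4)
obs 10: x=3 → posterior Gamma(41, 51/4)

k = 4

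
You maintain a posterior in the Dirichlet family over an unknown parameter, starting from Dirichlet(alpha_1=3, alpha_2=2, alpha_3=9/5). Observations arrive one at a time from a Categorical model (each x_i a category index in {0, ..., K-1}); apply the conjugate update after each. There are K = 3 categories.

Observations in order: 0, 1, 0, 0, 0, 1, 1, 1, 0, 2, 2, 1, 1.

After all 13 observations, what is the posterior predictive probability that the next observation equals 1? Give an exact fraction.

obs 1: x=0 → posterior Dirichlet(4, 2, 9/5)
obs 2: x=1 → posterior Dirichlet(4, 3, 9/5)
obs 3: x=0 → posterior Dirichlet(5, 3, 9/5)
obs 4: x=0 → posterior Dirichlet(6, 3, 9/5)
obs 5: x=0 → posterior Dirichlet(7, 3, 9/5)
obs 6: x=1 → posterior Dirichlet(7, 4, 9/5)
obs 7: x=1 → posterior Dirichlet(7, 5, 9/5)
obs 8: x=1 → posterior Dirichlet(7, 6, 9/5)
obs 9: x=0 → posterior Dirichlet(8, 6, 9/5)
obs 10: x=2 → posterior Dirichlet(8, 6, 14/5)
obs 11: x=2 → posterior Dirichlet(8, 6, 19/5)
obs 12: x=1 → posterior Dirichlet(8, 7, 19/5)
obs 13: x=1 → posterior Dirichlet(8, 8, 19/5)

40/99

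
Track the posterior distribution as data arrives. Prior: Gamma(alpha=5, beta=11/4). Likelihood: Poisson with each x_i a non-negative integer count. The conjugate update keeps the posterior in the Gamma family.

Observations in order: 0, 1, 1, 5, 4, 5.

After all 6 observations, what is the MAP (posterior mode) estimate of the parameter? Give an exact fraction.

obs 1: x=0 → posterior Gamma(5, 15/4)
obs 2: x=1 → posterior Gamma(6, 19/4)
obs 3: x=1 → posterior Gamma(7, 23/4)
obs 4: x=5 → posterior Gamma(12, 27/4)
obs 5: x=4 → posterior Gamma(16, 31/4)
obs 6: x=5 → posterior Gamma(21, 35/4)

16/7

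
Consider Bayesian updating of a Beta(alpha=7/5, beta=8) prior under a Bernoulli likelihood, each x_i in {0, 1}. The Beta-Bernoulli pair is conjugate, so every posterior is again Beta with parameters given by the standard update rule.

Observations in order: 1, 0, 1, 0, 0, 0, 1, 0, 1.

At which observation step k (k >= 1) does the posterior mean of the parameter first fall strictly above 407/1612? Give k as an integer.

obs 1: x=1 → posterior Beta(12/5, 8)
obs 2: x=0 → posterior Beta(12/5, 9)
obs 3: x=1 → posterior Beta(17/5, 9)
obs 4: x=0 → posterior Beta(17/5, 10)
obs 5: x=0 → posterior Beta(17/5, 11)
obs 6: x=0 → posterior Beta(17/5, 12)
obs 7: x=1 → posterior Beta(22/5, 12)
obs 8: x=0 → posterior Beta(22/5, 13)
obs 9: x=1 → posterior Beta(27/5, 13)

k = 3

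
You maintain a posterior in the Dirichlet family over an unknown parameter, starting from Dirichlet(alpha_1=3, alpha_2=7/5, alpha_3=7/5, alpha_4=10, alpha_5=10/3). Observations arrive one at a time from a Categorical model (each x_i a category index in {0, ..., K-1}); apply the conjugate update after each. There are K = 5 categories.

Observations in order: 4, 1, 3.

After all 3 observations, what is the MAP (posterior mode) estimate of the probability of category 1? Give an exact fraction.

21/257

obs 1: x=4 → posterior Dirichlet(3, 7/5, 7/5, 10, 13/3)
obs 2: x=1 → posterior Dirichlet(3, 12/5, 7/5, 10, 13/3)
obs 3: x=3 → posterior Dirichlet(3, 12/5, 7/5, 11, 13/3)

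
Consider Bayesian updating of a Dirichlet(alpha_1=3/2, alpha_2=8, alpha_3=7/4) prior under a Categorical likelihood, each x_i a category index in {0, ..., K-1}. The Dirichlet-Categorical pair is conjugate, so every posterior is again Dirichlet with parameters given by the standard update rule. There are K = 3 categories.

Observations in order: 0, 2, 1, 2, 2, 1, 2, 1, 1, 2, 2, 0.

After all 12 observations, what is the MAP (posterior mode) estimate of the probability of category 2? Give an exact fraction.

obs 1: x=0 → posterior Dirichlet(5/2, 8, 7/4)
obs 2: x=2 → posterior Dirichlet(5/2, 8, 11/4)
obs 3: x=1 → posterior Dirichlet(5/2, 9, 11/4)
obs 4: x=2 → posterior Dirichlet(5/2, 9, 15/4)
obs 5: x=2 → posterior Dirichlet(5/2, 9, 19/4)
obs 6: x=1 → posterior Dirichlet(5/2, 10, 19/4)
obs 7: x=2 → posterior Dirichlet(5/2, 10, 23/4)
obs 8: x=1 → posterior Dirichlet(5/2, 11, 23/4)
obs 9: x=1 → posterior Dirichlet(5/2, 12, 23/4)
obs 10: x=2 → posterior Dirichlet(5/2, 12, 27/4)
obs 11: x=2 → posterior Dirichlet(5/2, 12, 31/4)
obs 12: x=0 → posterior Dirichlet(7/2, 12, 31/4)

1/3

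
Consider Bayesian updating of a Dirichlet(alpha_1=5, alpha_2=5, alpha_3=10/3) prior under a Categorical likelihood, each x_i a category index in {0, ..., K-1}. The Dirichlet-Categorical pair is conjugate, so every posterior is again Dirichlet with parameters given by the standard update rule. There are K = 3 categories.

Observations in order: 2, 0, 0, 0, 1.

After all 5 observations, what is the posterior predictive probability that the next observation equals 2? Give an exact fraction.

obs 1: x=2 → posterior Dirichlet(5, 5, 13/3)
obs 2: x=0 → posterior Dirichlet(6, 5, 13/3)
obs 3: x=0 → posterior Dirichlet(7, 5, 13/3)
obs 4: x=0 → posterior Dirichlet(8, 5, 13/3)
obs 5: x=1 → posterior Dirichlet(8, 6, 13/3)

13/55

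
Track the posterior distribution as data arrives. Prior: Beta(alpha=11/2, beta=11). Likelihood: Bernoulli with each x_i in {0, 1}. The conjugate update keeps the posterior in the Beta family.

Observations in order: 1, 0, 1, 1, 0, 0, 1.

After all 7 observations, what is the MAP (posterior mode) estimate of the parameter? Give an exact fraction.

obs 1: x=1 → posterior Beta(13/2, 11)
obs 2: x=0 → posterior Beta(13/2, 12)
obs 3: x=1 → posterior Beta(15/2, 12)
obs 4: x=1 → posterior Beta(17/2, 12)
obs 5: x=0 → posterior Beta(17/2, 13)
obs 6: x=0 → posterior Beta(17/2, 14)
obs 7: x=1 → posterior Beta(19/2, 14)

17/43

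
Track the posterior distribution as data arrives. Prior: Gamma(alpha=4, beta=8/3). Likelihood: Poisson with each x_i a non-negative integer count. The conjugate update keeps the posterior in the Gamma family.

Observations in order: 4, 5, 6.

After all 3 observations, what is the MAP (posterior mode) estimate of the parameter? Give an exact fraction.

54/17

obs 1: x=4 → posterior Gamma(8, 11/3)
obs 2: x=5 → posterior Gamma(13, 14/3)
obs 3: x=6 → posterior Gamma(19, 17/3)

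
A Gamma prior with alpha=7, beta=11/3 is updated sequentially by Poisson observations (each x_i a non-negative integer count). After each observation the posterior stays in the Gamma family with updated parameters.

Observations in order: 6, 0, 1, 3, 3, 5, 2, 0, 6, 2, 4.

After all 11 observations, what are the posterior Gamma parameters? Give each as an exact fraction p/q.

obs 1: x=6 → posterior Gamma(13, 14/3)
obs 2: x=0 → posterior Gamma(13, 17/3)
obs 3: x=1 → posterior Gamma(14, 20/3)
obs 4: x=3 → posterior Gamma(17, 23/3)
obs 5: x=3 → posterior Gamma(20, 26/3)
obs 6: x=5 → posterior Gamma(25, 29/3)
obs 7: x=2 → posterior Gamma(27, 32/3)
obs 8: x=0 → posterior Gamma(27, 35/3)
obs 9: x=6 → posterior Gamma(33, 38/3)
obs 10: x=2 → posterior Gamma(35, 41/3)
obs 11: x=4 → posterior Gamma(39, 44/3)

alpha=39, beta=44/3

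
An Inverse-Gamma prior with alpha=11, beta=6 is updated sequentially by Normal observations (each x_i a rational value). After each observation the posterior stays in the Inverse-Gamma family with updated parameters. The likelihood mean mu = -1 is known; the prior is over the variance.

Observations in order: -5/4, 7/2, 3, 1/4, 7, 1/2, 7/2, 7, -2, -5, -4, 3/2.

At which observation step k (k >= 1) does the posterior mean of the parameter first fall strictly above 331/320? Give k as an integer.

obs 1: x=-5/4 → posterior Inverse-Gamma(23/2, 193/32)
obs 2: x=7/2 → posterior Inverse-Gamma(12, 517/32)
obs 3: x=3 → posterior Inverse-Gamma(25/2, 773/32)
obs 4: x=1/4 → posterior Inverse-Gamma(13, 399/16)
obs 5: x=7 → posterior Inverse-Gamma(27/2, 911/16)
obs 6: x=1/2 → posterior Inverse-Gamma(14, 929/16)
obs 7: x=7/2 → posterior Inverse-Gamma(29/2, 1091/16)
obs 8: x=7 → posterior Inverse-Gamma(15, 1603/16)
obs 9: x=-2 → posterior Inverse-Gamma(31/2, 1611/16)
obs 10: x=-5 → posterior Inverse-Gamma(16, 1739/16)
obs 11: x=-4 → posterior Inverse-Gamma(33/2, 1811/16)
obs 12: x=3/2 → posterior Inverse-Gamma(17, 1861/16)

k = 2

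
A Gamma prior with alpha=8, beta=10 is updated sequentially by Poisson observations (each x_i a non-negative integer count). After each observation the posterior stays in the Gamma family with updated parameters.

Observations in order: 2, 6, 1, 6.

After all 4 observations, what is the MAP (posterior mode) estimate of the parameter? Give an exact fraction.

obs 1: x=2 → posterior Gamma(10, 11)
obs 2: x=6 → posterior Gamma(16, 12)
obs 3: x=1 → posterior Gamma(17, 13)
obs 4: x=6 → posterior Gamma(23, 14)

11/7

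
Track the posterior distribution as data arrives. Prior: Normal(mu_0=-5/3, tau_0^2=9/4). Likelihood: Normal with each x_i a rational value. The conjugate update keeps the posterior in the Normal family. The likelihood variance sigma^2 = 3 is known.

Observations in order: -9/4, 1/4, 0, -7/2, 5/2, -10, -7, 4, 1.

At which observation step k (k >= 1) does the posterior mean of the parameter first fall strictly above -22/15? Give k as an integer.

k = 2

obs 1: x=-9/4 → posterior Normal(-23/12, 9/7)
obs 2: x=1/4 → posterior Normal(-19/15, 9/10)
obs 3: x=0 → posterior Normal(-38/39, 9/13)
obs 4: x=-7/2 → posterior Normal(-139/96, 9/16)
obs 5: x=5/2 → posterior Normal(-47/57, 9/19)
obs 6: x=-10 → posterior Normal(-137/66, 9/22)
obs 7: x=-7 → posterior Normal(-8/3, 9/25)
obs 8: x=4 → posterior Normal(-41/21, 9/28)
obs 9: x=1 → posterior Normal(-5/3, 9/31)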